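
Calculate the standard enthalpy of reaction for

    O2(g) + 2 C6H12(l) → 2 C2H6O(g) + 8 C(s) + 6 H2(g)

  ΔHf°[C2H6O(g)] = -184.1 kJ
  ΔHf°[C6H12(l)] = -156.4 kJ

Products: 2·(-184.1) + 8·(+0.0) + 6·(+0.0) = -368.2
Reactants: 1·(+0.0) + 2·(-156.4) = -312.8
ΔHrxn = (-368.2) − (-312.8) = -55.4 kJ

ΔHrxn = -55.4 kJ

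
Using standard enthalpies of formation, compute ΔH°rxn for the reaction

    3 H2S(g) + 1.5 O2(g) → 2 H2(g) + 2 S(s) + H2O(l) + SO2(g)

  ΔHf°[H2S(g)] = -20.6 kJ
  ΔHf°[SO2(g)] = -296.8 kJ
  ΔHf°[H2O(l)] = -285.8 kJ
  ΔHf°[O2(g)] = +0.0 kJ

Products: 2·(+0.0) + 2·(+0.0) + 1·(-285.8) + 1·(-296.8) = -582.6
Reactants: 3·(-20.6) + 3/2·(+0.0) = -61.8
ΔH°rxn = (-582.6) − (-61.8) = -520.8 kJ

ΔH°rxn = -520.8 kJ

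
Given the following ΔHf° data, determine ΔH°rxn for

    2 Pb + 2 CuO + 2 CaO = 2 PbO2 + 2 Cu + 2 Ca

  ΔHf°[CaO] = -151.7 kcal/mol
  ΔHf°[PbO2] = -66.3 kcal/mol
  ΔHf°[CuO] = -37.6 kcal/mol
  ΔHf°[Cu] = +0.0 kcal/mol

ΔH°rxn = 246.0 kcal/mol

ΔH°rxn = Σ nΔHf°(products) − Σ nΔHf°(reactants).
Products: 2·(-66.3) + 2·(+0.0) + 2·(+0.0) = -132.6
Reactants: 2·(+0.0) + 2·(-37.6) + 2·(-151.7) = -378.6
ΔH°rxn = (-132.6) − (-378.6) = 246.0 kcal/mol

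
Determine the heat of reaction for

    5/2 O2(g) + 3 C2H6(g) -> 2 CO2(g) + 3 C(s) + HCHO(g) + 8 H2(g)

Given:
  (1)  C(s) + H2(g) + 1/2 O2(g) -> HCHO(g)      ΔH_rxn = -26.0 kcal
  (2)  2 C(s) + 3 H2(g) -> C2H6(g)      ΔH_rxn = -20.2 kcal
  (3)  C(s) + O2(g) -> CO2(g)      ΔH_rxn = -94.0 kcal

(1) as written: -26.0 kcal
(2) reversed and × 3: (-3)·(-20.2) = +60.6 kcal
(3) × 2: (2)·(-94.0) = -188.0 kcal
Since enthalpy is a state function, ΔH_rxn = (-26.0) + (+60.6) + (-188.0) = -153.4 kcal

ΔH_rxn = -153.4 kcal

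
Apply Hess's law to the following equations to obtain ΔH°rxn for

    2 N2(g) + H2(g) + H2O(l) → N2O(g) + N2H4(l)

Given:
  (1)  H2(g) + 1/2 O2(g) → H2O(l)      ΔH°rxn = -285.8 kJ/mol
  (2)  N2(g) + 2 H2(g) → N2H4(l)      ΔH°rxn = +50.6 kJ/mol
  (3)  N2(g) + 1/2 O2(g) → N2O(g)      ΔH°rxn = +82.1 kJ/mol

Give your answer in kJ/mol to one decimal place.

(1) reversed (H2O(l) must end up as a reactant): +285.8 kJ/mol
(2) as written (N2H4(l) already on the product side): +50.6 kJ/mol
(3) as written (N2O(g) already on the product side): +82.1 kJ/mol
Combining the equations, ΔH°rxn = (+285.8) + (+50.6) + (+82.1) = 418.5 kJ/mol

ΔH°rxn = 418.5 kJ/mol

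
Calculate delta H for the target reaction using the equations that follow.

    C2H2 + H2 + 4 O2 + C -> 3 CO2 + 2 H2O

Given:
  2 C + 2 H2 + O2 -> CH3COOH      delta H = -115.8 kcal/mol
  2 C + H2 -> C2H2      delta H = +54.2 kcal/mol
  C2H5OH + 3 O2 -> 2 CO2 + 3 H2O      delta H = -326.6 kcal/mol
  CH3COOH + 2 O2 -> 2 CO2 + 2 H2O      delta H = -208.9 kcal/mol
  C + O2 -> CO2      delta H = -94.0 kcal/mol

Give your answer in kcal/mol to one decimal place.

equation 1 as written: -115.8 kcal/mol
equation 2 reversed (reverse to put C2H2 on the reactant side): -54.2 kcal/mol
equation 3: not needed (C2H5OH appears nowhere else).
equation 4 as written: -208.9 kcal/mol
equation 5 as written: -94.0 kcal/mol
delta H = (1)·(-115.8) + (-1)·(+54.2) + (1)·(-208.9) + (1)·(-94.0) = -472.9 kcal/mol

delta H = -472.9 kcal/mol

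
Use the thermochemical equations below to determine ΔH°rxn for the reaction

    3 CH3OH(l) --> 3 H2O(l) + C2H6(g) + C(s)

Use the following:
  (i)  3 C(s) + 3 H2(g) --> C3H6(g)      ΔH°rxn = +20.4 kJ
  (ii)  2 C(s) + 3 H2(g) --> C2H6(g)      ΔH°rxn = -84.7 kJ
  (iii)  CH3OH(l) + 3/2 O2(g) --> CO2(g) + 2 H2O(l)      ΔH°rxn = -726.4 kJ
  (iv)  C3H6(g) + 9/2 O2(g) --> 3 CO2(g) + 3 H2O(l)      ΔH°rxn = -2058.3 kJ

ΔH°rxn = -226.0 kJ

(i) reversed: -20.4 kJ
(ii) as written (C2H6(g) already on the product side): -84.7 kJ
(iii) × 3 (scale by 3 for the 3 CH3OH(l)): (3)·(-726.4) = -2179.2 kJ
(iv) reversed: +2058.3 kJ
ΔH°rxn = (-20.4) + (-84.7) + (-2179.2) + (+2058.3) = -226.0 kJ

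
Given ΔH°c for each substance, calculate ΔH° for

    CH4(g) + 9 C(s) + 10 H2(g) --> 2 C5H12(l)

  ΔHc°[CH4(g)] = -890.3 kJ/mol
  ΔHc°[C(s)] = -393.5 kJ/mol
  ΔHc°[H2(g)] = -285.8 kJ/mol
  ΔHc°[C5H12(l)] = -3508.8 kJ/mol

With combustion enthalpies, reactants minus products:
= [1·(-890.3) + 9·(-393.5) + 10·(-285.8)] − [2·(-3508.8)]
= -272.2 kJ/mol

ΔH° = -272.2 kJ/mol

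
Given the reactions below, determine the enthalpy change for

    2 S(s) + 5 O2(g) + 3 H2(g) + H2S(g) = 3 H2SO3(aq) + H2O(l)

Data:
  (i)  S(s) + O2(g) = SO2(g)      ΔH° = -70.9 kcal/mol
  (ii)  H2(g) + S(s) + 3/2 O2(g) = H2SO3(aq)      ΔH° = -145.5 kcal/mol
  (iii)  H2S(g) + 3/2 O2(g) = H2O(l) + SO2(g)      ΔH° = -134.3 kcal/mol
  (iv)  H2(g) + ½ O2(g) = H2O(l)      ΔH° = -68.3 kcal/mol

(i) reversed: +70.9 kcal/mol
(ii) × 3: (3)·(-145.5) = -436.5 kcal/mol
(iii) as written: -134.3 kcal/mol
(iv): not needed.
ΔH° = (-1)·(-70.9) + (3)·(-145.5) + (1)·(-134.3) = -499.9 kcal/mol

ΔH° = -499.9 kcal/mol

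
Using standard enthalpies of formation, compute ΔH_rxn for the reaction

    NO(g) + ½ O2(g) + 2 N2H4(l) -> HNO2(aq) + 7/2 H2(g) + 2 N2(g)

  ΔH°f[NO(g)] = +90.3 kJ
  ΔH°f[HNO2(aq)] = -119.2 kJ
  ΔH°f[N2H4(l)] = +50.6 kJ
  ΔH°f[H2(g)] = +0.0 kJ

ΔH°rxn = Σ nΔHf°(products) − Σ nΔHf°(reactants).
Products: 1·(-119.2) + 7/2·(+0.0) + 2·(+0.0) = -119.2
Reactants: 1·(+90.3) + 1/2·(+0.0) + 2·(+50.6) = +191.5
ΔH_rxn = (-119.2) − (+191.5) = -310.7 kJ

ΔH_rxn = -310.7 kJ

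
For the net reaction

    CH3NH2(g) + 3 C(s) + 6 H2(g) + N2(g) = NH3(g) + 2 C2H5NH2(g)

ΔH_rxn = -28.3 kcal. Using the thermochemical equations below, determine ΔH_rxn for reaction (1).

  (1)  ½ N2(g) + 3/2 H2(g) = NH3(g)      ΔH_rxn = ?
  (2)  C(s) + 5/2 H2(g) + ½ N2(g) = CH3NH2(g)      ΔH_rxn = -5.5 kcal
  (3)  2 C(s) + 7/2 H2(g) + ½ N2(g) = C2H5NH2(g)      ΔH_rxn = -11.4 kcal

(1) as written (NH3(g) already on the product side): contributes x
(2) reversed (reverse to put CH3NH2(g) on the reactant side): +5.5 kcal
(3) × 2 (×2 to match 2 C2H5NH2(g) in the target): (2)·(-11.4) = -22.8 kcal
-28.3 = (+5.5) + (-22.8) + x
x = (-28.3 − (-17.3)) / (1) = -11.0 kcal

ΔH_rxn = -11.0 kcal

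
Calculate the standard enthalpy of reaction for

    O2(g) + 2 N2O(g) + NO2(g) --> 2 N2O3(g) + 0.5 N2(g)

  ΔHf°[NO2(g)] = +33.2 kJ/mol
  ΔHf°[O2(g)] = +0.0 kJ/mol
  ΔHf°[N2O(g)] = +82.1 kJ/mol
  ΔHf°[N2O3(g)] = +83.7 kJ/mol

Products: 2·(+83.7) + 1/2·(+0.0) = +167.4
Reactants: 1·(+0.0) + 2·(+82.1) + 1·(+33.2) = +197.4
ΔH_rxn = (+167.4) − (+197.4) = -30.0 kJ/mol

ΔH_rxn = -30.0 kJ/mol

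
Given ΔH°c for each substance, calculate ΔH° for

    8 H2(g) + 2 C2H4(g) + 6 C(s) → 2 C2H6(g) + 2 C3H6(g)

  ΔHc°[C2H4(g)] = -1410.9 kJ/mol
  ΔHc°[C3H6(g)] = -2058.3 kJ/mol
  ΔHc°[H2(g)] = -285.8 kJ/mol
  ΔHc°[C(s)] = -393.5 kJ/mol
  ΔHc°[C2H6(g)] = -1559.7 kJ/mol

Using ΔH = Σ nΔHc°(reactants) − Σ nΔHc°(products):
= [8·(-285.8) + 2·(-1410.9) + 6·(-393.5)] − [2·(-1559.7) + 2·(-2058.3)]
= -233.2 kJ/mol

ΔH° = -233.2 kJ/mol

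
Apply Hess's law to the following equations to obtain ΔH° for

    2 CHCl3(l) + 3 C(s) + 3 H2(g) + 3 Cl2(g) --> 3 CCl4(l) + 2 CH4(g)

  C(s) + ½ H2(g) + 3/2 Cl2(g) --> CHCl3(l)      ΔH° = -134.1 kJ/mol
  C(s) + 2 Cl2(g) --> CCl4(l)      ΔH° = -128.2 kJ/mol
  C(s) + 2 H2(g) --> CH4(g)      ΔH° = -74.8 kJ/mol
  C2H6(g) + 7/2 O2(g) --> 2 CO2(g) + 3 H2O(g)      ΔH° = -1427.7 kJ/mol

equation 1 reversed and × 2: (-2)·(-134.1) = +268.2 kJ/mol
equation 2 × 3: (3)·(-128.2) = -384.6 kJ/mol
equation 3 × 2: (2)·(-74.8) = -149.6 kJ/mol
equation 4: not needed.
Since enthalpy is a state function, ΔH° = (+268.2) + (-384.6) + (-149.6) = -266.0 kJ/mol

ΔH° = -266.0 kJ/mol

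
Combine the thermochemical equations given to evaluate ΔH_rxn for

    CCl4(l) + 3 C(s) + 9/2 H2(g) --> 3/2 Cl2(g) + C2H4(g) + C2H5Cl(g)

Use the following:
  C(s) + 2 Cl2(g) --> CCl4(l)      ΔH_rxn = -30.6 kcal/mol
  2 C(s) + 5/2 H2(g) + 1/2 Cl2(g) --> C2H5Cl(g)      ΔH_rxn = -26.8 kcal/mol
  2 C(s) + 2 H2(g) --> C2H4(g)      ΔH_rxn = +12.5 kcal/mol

equation 1 reversed: +30.6 kcal/mol
equation 2 as written: -26.8 kcal/mol
equation 3 as written: +12.5 kcal/mol
ΔH_rxn = (-1)·(-30.6) + (1)·(-26.8) + (1)·(+12.5) = 16.3 kcal/mol

ΔH_rxn = 16.3 kcal/mol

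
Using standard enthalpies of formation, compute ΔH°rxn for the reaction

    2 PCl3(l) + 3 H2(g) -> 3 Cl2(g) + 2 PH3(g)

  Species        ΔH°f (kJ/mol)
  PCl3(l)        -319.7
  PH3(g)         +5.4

ΔH°rxn = 650.2 kJ/mol

Products: 3·(+0.0) + 2·(+5.4) = +10.8
Reactants: 2·(-319.7) + 3·(+0.0) = -639.4
ΔH°rxn = (+10.8) − (-639.4) = 650.2 kJ/mol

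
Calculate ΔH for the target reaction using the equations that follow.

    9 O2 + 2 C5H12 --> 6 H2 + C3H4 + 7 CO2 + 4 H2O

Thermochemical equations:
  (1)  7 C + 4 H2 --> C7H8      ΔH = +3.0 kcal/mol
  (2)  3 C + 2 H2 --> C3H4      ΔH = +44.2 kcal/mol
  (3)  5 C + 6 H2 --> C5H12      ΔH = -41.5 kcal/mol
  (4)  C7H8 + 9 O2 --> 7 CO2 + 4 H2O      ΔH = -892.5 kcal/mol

(1) as written: +3.0 kcal/mol
(2) as written: +44.2 kcal/mol
(3) reversed and × 2: (-2)·(-41.5) = +83.0 kcal/mol
(4) as written: -892.5 kcal/mol
ΔH = (1)·(+3.0) + (1)·(+44.2) + (-2)·(-41.5) + (1)·(-892.5) = -762.3 kcal/mol

ΔH = -762.3 kcal/mol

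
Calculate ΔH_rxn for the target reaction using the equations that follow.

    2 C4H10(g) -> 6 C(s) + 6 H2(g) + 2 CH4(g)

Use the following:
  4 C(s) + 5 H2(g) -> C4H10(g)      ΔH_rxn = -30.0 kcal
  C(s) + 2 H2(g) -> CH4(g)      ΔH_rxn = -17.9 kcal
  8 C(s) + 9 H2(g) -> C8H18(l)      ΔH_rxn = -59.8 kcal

ΔH_rxn = 24.2 kcal

equation 1 reversed and × 2 (reverse to put C4H10(g) on the reactant side; ×2 to match 2 C4H10(g) in the target): (-2)·(-30.0) = +60.0 kcal
equation 2 × 2 (scale by 2 for the 2 CH4(g)): (2)·(-17.9) = -35.8 kcal
equation 3: not needed (C8H18(l) appears nowhere else).
By Hess's law, ΔH_rxn = (+60.0) + (-35.8) = 24.2 kcal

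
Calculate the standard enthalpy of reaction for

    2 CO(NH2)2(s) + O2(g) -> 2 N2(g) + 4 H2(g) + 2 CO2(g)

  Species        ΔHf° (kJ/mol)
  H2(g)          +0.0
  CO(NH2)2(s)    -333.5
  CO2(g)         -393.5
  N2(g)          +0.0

ΔH°rxn = Σ nΔHf°(products) − Σ nΔHf°(reactants).
Products: 2·(+0.0) + 4·(+0.0) + 2·(-393.5) = -787.0
Reactants: 2·(-333.5) + 1·(+0.0) = -667.0
ΔH_rxn = (-787.0) − (-667.0) = -120.0 kJ/mol

ΔH_rxn = -120.0 kJ/mol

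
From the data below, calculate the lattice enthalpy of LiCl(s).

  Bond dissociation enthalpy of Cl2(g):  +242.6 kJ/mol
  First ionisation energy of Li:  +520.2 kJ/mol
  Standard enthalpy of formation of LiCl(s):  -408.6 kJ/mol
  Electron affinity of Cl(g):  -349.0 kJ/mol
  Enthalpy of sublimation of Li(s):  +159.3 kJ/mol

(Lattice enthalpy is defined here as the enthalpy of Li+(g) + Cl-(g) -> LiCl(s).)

U = -860.4 kJ/mol

ΔHf° = 1·ΔHsub + 1·(ΣIE) + 1/2·D(Cl2) + 1·EA + U
-408.6 = 1·(+159.3) + 1·(+520.2) + 1/2·(+242.6) + 1·(-349.0) + U
U = -408.6 − (+451.8) = -860.4 kJ/mol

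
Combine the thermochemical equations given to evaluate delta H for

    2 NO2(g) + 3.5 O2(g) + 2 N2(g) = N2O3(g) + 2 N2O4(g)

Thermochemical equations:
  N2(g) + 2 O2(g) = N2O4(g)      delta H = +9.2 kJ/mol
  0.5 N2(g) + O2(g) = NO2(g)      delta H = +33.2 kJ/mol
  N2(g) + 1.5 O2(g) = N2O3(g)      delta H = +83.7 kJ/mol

delta H = 35.7 kJ/mol

equation 1 × 2 (×2 to match 2 N2O4(g) in the target): (2)·(+9.2) = +18.4 kJ/mol
equation 2 reversed and × 2 (NO2(g) must end up as a reactant; ×2 to match 2 NO2(g) in the target): (-2)·(+33.2) = -66.4 kJ/mol
equation 3 as written (N2O3(g) already on the product side): +83.7 kJ/mol
delta H = (2)·(+9.2) + (-2)·(+33.2) + (1)·(+83.7) = 35.7 kJ/mol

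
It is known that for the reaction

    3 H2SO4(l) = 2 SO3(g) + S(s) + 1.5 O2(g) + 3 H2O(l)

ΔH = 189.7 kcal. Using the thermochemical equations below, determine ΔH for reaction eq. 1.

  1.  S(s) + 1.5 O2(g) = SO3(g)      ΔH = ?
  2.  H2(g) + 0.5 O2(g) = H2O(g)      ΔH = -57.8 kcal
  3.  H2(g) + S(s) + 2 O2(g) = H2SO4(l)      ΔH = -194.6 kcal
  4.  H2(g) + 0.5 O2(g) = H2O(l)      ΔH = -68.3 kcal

ΔH = -94.6 kcal

eq. 1 × 2: contributes 2·x
eq. 2: not needed.
eq. 3 reversed and × 3: (-3)·(-194.6) = +583.8 kcal
eq. 4 × 3: (3)·(-68.3) = -204.9 kcal
+189.7 = (+583.8) + (-204.9) + 2·x
x = (+189.7 − (+378.9)) / (2) = -94.6 kcal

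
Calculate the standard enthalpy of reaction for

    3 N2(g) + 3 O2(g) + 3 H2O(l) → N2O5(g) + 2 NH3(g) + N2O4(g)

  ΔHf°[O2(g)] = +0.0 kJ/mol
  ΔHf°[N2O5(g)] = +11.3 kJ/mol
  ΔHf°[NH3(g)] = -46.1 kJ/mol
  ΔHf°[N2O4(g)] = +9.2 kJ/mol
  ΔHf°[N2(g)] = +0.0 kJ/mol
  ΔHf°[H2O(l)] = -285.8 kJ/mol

ΔH°rxn = Σ nΔHf°(products) − Σ nΔHf°(reactants).
Products: 1·(+11.3) + 2·(-46.1) + 1·(+9.2) = -71.7
Reactants: 3·(+0.0) + 3·(+0.0) + 3·(-285.8) = -857.4
ΔH_rxn = (-71.7) − (-857.4) = 785.7 kJ/mol

ΔH_rxn = 785.7 kJ/mol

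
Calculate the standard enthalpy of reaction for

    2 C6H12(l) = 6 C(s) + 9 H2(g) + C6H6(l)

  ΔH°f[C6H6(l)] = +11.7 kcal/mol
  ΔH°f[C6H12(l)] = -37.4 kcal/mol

ΔH°rxn = Σ nΔHf°(products) − Σ nΔHf°(reactants).
Products: 6·(+0.0) + 9·(+0.0) + 1·(+11.7) = +11.7
Reactants: 2·(-37.4) = -74.8
ΔH°rxn = (+11.7) − (-74.8) = 86.5 kcal/mol

ΔH°rxn = 86.5 kcal/mol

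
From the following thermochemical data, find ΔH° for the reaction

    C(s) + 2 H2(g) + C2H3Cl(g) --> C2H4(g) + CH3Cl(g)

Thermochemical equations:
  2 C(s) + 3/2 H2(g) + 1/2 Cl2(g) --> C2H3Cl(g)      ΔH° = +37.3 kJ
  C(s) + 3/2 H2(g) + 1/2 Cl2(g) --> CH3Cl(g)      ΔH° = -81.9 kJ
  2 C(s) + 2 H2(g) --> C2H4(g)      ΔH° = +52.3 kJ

ΔH° = -66.9 kJ

equation 1 reversed: -37.3 kJ
equation 2 as written: -81.9 kJ
equation 3 as written: +52.3 kJ
Combining the equations, ΔH° = (-37.3) + (-81.9) + (+52.3) = -66.9 kJ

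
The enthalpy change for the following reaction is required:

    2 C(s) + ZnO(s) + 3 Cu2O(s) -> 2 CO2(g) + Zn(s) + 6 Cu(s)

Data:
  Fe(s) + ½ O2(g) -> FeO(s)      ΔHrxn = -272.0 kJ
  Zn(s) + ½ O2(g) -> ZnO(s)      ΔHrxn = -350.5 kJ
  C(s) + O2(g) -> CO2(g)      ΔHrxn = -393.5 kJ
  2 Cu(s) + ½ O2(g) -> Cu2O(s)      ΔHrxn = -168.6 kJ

ΔHrxn = 69.3 kJ

equation 1: not needed.
equation 2 reversed: +350.5 kJ
equation 3 × 2: (2)·(-393.5) = -787.0 kJ
equation 4 reversed and × 3: (-3)·(-168.6) = +505.8 kJ
ΔHrxn = (+350.5) + (-787.0) + (+505.8) = 69.3 kJ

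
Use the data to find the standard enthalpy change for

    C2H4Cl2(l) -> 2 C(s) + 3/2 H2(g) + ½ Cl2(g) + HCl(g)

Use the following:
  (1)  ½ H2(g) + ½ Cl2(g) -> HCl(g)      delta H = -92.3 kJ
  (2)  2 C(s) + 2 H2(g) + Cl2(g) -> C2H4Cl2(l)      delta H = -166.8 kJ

delta H = 74.5 kJ

(1) as written (HCl(g) already on the product side): -92.3 kJ
(2) reversed (C2H4Cl2(l) must end up as a reactant): +166.8 kJ
Combining the equations, delta H = (1)·(-92.3) + (-1)·(-166.8) = 74.5 kJ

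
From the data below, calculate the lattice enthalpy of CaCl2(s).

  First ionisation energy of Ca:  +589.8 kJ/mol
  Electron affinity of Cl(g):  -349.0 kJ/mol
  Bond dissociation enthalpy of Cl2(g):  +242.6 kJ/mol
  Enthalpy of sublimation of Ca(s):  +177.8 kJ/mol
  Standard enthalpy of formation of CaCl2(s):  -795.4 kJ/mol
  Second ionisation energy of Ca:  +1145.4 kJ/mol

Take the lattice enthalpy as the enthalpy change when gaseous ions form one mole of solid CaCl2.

ΔHf° = 1·ΔHsub + 1·(ΣIE) + 1·D(Cl2) + 2·EA + U
-795.4 = 1·(+177.8) + 1·(+1735.2) + 1·(+242.6) + 2·(-349.0) + U
U = -795.4 − (+1457.6) = -2253.0 kJ/mol

U = -2253.0 kJ/mol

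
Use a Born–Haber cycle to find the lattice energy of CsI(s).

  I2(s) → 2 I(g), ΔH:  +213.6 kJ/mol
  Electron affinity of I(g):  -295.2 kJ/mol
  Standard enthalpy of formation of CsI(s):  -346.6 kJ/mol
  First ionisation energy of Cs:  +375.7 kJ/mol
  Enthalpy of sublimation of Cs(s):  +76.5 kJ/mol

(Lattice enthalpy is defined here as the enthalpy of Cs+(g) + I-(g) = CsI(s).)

U = -610.4 kJ/mol

ΔHf° = 1·ΔHsub + 1·(ΣIE) + 1/2·D(I2) + 1·EA + U
-346.6 = 1·(+76.5) + 1·(+375.7) + 1/2·(+213.6) + 1·(-295.2) + U
U = -346.6 − (+263.8) = -610.4 kJ/mol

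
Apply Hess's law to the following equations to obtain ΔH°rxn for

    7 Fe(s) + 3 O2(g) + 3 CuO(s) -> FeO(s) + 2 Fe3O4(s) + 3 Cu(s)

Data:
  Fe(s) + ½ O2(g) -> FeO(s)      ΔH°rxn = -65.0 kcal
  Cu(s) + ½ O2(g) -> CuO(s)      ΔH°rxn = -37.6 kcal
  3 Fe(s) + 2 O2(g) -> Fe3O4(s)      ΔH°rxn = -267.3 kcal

ΔH°rxn = -486.8 kcal

equation 1 as written (FeO(s) already on the product side): -65.0 kcal
equation 2 reversed and × 3 (CuO(s) must end up as a reactant; scale by 3 for the 3 CuO(s)): (-3)·(-37.6) = +112.8 kcal
equation 3 × 2 (×2 to match 2 Fe3O4(s) in the target): (2)·(-267.3) = -534.6 kcal
ΔH°rxn = (1)·(-65.0) + (-3)·(-37.6) + (2)·(-267.3) = -486.8 kcal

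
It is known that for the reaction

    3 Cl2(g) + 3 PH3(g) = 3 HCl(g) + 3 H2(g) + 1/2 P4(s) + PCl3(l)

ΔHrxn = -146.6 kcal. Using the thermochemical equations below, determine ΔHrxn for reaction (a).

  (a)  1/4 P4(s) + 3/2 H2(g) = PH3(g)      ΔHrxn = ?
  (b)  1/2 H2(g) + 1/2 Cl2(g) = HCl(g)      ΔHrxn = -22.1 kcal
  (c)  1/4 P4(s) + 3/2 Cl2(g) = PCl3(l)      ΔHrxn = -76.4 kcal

(a) reversed and × 3: contributes −3·x
(b) × 3: (3)·(-22.1) = -66.3 kcal
(c) as written: -76.4 kcal
-146.6 = (-66.3) + (-76.4) − 3·x
x = (-146.6 − (-142.7)) / (-3) = 1.3 kcal

ΔHrxn = 1.3 kcal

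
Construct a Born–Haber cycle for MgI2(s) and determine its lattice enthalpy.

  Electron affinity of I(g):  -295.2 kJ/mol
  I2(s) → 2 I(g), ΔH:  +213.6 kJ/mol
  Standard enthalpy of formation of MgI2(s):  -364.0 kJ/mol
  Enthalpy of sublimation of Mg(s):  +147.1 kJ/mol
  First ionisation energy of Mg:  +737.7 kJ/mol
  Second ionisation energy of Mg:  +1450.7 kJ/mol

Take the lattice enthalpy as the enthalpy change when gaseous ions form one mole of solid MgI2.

ΔHf° = 1·ΔHsub + 1·(ΣIE) + 1·D(I2) + 2·EA + U
-364.0 = 1·(+147.1) + 1·(+2188.4) + 1·(+213.6) + 2·(-295.2) + U
U = -364.0 − (+1958.7) = -2322.7 kJ/mol

U = -2322.7 kJ/mol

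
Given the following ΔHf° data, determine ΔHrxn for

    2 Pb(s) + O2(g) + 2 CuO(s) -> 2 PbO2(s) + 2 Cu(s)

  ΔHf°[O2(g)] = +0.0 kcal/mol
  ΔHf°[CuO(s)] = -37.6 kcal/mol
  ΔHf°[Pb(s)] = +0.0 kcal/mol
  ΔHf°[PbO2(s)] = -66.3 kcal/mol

ΔHrxn = -57.4 kcal/mol

Products: 2·(-66.3) + 2·(+0.0) = -132.6
Reactants: 2·(+0.0) + 1·(+0.0) + 2·(-37.6) = -75.2
ΔHrxn = (-132.6) − (-75.2) = -57.4 kcal/mol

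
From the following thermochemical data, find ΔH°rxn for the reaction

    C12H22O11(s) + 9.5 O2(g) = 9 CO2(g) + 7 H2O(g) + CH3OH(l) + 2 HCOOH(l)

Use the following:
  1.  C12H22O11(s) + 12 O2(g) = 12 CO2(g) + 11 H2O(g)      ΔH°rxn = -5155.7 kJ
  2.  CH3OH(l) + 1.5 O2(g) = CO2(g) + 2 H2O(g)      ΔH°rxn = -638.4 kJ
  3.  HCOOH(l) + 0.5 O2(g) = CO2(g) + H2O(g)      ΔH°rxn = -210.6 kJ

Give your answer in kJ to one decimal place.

ΔH°rxn = -4096.1 kJ

eq. 1 as written: -5155.7 kJ
eq. 2 reversed: +638.4 kJ
eq. 3 reversed and × 2: (-2)·(-210.6) = +421.2 kJ
ΔH°rxn = (-5155.7) + (+638.4) + (+421.2) = -4096.1 kJ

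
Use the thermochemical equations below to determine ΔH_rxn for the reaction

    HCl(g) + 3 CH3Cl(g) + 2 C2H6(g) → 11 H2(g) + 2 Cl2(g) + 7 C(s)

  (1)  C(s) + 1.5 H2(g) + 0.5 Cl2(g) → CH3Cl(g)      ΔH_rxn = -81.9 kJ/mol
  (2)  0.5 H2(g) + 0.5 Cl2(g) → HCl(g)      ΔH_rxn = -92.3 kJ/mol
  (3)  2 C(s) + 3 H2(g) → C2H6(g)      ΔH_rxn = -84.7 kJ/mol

ΔH_rxn = 507.4 kJ/mol

(1) reversed and × 3 (CH3Cl(g) must end up as a reactant; ×3 to match 3 CH3Cl(g) in the target): (-3)·(-81.9) = +245.7 kJ/mol
(2) reversed (reverse to put HCl(g) on the reactant side): +92.3 kJ/mol
(3) reversed and × 2 (C2H6(g) must end up as a reactant; ×2 to match 2 C2H6(g) in the target): (-2)·(-84.7) = +169.4 kJ/mol
By Hess's law, ΔH_rxn = (-3)·(-81.9) + (-1)·(-92.3) + (-2)·(-84.7) = 507.4 kJ/mol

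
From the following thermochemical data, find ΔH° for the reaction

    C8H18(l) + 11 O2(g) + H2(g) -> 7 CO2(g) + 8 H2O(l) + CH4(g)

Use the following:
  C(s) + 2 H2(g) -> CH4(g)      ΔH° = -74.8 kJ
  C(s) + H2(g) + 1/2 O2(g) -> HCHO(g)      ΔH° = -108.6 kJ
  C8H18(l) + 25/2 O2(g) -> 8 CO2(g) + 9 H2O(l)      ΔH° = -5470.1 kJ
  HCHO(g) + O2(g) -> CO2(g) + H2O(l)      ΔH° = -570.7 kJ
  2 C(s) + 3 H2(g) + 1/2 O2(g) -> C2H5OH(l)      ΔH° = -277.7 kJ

ΔH° = -4865.6 kJ

equation 1 as written (CH4(g) already on the product side): -74.8 kJ
equation 2 reversed: +108.6 kJ
equation 3 as written (C8H18(l) already on the reactant side): -5470.1 kJ
equation 4 reversed: +570.7 kJ
equation 5: not needed (C2H5OH(l) appears nowhere else).
Since enthalpy is a state function, ΔH° = (-74.8) + (+108.6) + (-5470.1) + (+570.7) = -4865.6 kJ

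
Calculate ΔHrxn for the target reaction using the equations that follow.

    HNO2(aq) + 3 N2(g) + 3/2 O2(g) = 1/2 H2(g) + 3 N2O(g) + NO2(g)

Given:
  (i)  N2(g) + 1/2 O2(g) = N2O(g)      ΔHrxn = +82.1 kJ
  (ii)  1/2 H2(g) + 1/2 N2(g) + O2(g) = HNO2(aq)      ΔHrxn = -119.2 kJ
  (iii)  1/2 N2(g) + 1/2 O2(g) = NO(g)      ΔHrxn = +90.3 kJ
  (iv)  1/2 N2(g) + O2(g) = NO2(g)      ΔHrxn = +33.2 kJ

(i) × 3: (3)·(+82.1) = +246.3 kJ
(ii) reversed: +119.2 kJ
(iii): not needed.
(iv) as written: +33.2 kJ
By Hess's law, ΔHrxn = (+246.3) + (+119.2) + (+33.2) = 398.7 kJ

ΔHrxn = 398.7 kJ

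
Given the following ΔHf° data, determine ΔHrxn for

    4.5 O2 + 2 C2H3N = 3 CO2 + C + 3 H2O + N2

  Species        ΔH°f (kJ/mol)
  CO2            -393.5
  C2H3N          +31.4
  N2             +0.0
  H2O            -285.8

ΔHrxn = -2100.7 kJ/mol

Products: 3·(-393.5) + 1·(+0.0) + 3·(-285.8) + 1·(+0.0) = -2037.9
Reactants: 9/2·(+0.0) + 2·(+31.4) = +62.8
ΔHrxn = (-2037.9) − (+62.8) = -2100.7 kJ/mol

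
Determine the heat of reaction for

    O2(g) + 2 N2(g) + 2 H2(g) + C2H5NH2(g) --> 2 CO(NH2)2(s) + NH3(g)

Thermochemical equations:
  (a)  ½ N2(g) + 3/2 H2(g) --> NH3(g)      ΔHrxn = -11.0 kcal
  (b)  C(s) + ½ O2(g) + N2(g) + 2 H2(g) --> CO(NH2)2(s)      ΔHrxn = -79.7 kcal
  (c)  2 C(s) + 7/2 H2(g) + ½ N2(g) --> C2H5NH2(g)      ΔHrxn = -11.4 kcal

ΔHrxn = -159.0 kcal

(a) as written: -11.0 kcal
(b) × 2: (2)·(-79.7) = -159.4 kcal
(c) reversed: +11.4 kcal
Since enthalpy is a state function, ΔHrxn = (1)·(-11.0) + (2)·(-79.7) + (-1)·(-11.4) = -159.0 kcal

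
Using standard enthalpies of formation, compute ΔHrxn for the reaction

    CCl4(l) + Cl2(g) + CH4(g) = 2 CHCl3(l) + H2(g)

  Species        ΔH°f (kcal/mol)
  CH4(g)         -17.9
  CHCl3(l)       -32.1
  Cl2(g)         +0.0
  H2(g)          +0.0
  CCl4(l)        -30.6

ΔHrxn = -15.7 kcal/mol

Products: 2·(-32.1) + 1·(+0.0) = -64.2
Reactants: 1·(-30.6) + 1·(+0.0) + 1·(-17.9) = -48.5
ΔHrxn = (-64.2) − (-48.5) = -15.7 kcal/mol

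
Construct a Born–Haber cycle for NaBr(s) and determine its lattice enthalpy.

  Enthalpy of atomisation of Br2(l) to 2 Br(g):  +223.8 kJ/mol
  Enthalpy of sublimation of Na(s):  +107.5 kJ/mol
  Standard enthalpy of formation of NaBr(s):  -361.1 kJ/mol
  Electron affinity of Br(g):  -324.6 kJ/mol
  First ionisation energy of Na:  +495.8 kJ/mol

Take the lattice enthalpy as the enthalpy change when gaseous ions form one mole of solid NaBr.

U = -751.7 kJ/mol

ΔHf° = 1·ΔHsub + 1·(ΣIE) + 1/2·D(Br2) + 1·EA + U
-361.1 = 1·(+107.5) + 1·(+495.8) + 1/2·(+223.8) + 1·(-324.6) + U
U = -361.1 − (+390.6) = -751.7 kJ/mol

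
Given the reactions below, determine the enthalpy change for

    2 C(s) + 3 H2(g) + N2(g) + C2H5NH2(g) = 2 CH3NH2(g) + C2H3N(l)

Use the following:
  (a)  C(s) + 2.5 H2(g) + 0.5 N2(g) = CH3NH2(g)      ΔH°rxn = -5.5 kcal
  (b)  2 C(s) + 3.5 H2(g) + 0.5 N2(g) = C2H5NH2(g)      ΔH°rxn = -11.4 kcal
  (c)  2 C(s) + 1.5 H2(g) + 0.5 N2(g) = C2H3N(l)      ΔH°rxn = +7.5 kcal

(a) × 2: (2)·(-5.5) = -11.0 kcal
(b) reversed: +11.4 kcal
(c) as written: +7.5 kcal
ΔH°rxn = (2)·(-5.5) + (-1)·(-11.4) + (1)·(+7.5) = 7.9 kcal

ΔH°rxn = 7.9 kcal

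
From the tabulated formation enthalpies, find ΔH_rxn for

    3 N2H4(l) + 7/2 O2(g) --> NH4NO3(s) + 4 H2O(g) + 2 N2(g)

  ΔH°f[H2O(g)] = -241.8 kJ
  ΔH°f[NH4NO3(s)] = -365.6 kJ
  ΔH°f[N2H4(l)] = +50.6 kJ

ΔH_rxn = -1484.6 kJ

Products: 1·(-365.6) + 4·(-241.8) + 2·(+0.0) = -1332.8
Reactants: 3·(+50.6) + 7/2·(+0.0) = +151.8
ΔH_rxn = (-1332.8) − (+151.8) = -1484.6 kJ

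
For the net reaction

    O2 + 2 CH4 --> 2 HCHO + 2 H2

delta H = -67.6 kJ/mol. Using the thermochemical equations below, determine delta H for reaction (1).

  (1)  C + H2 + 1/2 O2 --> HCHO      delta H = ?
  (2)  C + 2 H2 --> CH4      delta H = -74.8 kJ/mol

delta H = -108.6 kJ/mol

(1) × 2: contributes 2·x
(2) reversed and × 2: (-2)·(-74.8) = +149.6 kJ/mol
-67.6 = (+149.6) + 2·x
x = (-67.6 − (+149.6)) / (2) = -108.6 kJ/mol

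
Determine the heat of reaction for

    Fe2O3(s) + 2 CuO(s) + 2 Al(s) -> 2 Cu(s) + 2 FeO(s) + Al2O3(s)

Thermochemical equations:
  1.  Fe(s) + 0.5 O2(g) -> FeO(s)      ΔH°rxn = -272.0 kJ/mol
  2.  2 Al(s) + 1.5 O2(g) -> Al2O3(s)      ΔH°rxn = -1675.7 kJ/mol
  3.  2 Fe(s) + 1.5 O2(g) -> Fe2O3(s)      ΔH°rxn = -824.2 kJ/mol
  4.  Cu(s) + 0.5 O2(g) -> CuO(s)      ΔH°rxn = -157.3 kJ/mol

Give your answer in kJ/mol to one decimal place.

eq. 1 × 2: (2)·(-272.0) = -544.0 kJ/mol
eq. 2 as written: -1675.7 kJ/mol
eq. 3 reversed: +824.2 kJ/mol
eq. 4 reversed and × 2: (-2)·(-157.3) = +314.6 kJ/mol
By Hess's law, ΔH°rxn = (-544.0) + (-1675.7) + (+824.2) + (+314.6) = -1080.9 kJ/mol

ΔH°rxn = -1080.9 kJ/mol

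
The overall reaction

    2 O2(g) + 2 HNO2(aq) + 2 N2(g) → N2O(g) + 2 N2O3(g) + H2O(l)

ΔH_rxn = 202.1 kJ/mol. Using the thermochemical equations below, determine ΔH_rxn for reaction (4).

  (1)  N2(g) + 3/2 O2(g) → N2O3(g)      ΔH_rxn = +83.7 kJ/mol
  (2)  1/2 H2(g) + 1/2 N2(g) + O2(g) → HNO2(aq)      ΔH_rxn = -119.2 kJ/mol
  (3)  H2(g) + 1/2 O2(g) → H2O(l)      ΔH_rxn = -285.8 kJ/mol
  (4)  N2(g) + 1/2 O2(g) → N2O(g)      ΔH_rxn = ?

ΔH_rxn = 82.1 kJ/mol

(1) × 2: (2)·(+83.7) = +167.4 kJ/mol
(2) reversed and × 2: (-2)·(-119.2) = +238.4 kJ/mol
(3) as written: -285.8 kJ/mol
(4) as written: contributes x
+202.1 = (+167.4) + (+238.4) + (-285.8) + x
x = (+202.1 − (+120.0)) / (1) = 82.1 kJ/mol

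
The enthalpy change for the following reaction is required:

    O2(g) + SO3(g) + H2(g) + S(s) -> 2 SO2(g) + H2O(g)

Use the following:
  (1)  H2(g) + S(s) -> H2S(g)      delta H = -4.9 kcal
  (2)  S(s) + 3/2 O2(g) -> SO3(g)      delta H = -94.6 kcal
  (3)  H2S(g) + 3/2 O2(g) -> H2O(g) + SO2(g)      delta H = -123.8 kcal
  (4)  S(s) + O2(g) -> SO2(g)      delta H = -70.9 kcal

(1) as written: -4.9 kcal
(2) reversed: +94.6 kcal
(3) as written: -123.8 kcal
(4) as written: -70.9 kcal
Combining the equations, delta H = (1)·(-4.9) + (-1)·(-94.6) + (1)·(-123.8) + (1)·(-70.9) = -105.0 kcal

delta H = -105.0 kcal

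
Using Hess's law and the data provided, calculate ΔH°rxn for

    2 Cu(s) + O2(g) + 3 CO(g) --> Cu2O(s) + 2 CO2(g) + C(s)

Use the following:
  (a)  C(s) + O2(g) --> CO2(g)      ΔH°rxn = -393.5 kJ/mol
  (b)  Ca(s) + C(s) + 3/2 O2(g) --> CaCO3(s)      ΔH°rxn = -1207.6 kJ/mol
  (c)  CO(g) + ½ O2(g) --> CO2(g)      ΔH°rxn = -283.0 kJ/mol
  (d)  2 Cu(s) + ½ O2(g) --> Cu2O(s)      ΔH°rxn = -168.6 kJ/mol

ΔH°rxn = -624.1 kJ/mol

(a) reversed: +393.5 kJ/mol
(b): not needed.
(c) × 3: (3)·(-283.0) = -849.0 kJ/mol
(d) as written: -168.6 kJ/mol
ΔH°rxn = (+393.5) + (-849.0) + (-168.6) = -624.1 kJ/mol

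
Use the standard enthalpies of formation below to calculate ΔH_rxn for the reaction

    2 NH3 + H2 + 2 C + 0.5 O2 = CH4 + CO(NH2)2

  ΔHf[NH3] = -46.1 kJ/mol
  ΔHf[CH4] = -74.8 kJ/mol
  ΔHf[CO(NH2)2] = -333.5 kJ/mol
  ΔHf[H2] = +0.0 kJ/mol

ΔH°rxn = Σ nΔHf°(products) − Σ nΔHf°(reactants).
Products: 1·(-74.8) + 1·(-333.5) = -408.3
Reactants: 2·(-46.1) + 1·(+0.0) + 2·(+0.0) + 1/2·(+0.0) = -92.2
ΔH_rxn = (-408.3) − (-92.2) = -316.1 kJ/mol

ΔH_rxn = -316.1 kJ/mol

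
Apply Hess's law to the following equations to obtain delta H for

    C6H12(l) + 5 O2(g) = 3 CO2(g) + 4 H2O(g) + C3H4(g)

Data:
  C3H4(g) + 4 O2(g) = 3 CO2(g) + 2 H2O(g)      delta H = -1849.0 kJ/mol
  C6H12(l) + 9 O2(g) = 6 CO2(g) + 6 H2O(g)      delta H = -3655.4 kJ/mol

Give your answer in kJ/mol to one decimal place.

delta H = -1806.4 kJ/mol

equation 1 reversed: +1849.0 kJ/mol
equation 2 as written: -3655.4 kJ/mol
delta H = (+1849.0) + (-3655.4) = -1806.4 kJ/mol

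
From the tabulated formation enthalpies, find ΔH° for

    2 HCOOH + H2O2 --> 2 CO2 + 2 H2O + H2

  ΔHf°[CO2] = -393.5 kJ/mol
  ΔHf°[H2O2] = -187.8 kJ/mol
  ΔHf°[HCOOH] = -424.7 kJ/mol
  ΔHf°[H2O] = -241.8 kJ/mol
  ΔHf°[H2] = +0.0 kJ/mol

Products: 2·(-393.5) + 2·(-241.8) + 1·(+0.0) = -1270.6
Reactants: 2·(-424.7) + 1·(-187.8) = -1037.2
ΔH° = (-1270.6) − (-1037.2) = -233.4 kJ/mol

ΔH° = -233.4 kJ/mol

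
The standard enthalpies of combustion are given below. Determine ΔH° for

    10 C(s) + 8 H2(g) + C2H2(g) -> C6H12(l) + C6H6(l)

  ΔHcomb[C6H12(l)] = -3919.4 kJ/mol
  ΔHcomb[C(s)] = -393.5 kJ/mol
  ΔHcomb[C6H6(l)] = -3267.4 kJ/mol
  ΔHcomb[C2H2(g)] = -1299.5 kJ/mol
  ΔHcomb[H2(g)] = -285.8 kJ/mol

With combustion enthalpies, reactants minus products:
= [10·(-393.5) + 8·(-285.8) + 1·(-1299.5)] − [1·(-3919.4) + 1·(-3267.4)]
= -334.1 kJ/mol

ΔH° = -334.1 kJ/mol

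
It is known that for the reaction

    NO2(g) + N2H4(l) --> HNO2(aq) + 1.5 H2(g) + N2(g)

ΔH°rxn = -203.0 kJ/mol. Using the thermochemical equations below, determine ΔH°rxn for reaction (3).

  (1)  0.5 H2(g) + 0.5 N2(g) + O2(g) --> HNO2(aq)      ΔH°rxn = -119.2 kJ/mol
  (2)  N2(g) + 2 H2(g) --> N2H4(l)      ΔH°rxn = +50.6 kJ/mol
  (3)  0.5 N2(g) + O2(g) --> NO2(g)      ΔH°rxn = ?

ΔH°rxn = 33.2 kJ/mol

(1) as written (HNO2(aq) already on the product side): -119.2 kJ/mol
(2) reversed (N2H4(l) must end up as a reactant): -50.6 kJ/mol
(3) reversed (NO2(g) must end up as a reactant): contributes −x
-203.0 = (-119.2) + (-50.6) − x
x = (-203.0 − (-169.8)) / (-1) = 33.2 kJ/mol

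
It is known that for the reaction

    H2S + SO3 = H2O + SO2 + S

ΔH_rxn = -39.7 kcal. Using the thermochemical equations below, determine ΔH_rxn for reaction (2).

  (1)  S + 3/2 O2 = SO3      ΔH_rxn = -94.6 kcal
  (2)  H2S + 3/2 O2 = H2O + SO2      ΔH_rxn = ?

(1) reversed: +94.6 kcal
(2) as written: contributes x
-39.7 = (+94.6) + x
x = (-39.7 − (+94.6)) / (1) = -134.3 kcal

ΔH_rxn = -134.3 kcal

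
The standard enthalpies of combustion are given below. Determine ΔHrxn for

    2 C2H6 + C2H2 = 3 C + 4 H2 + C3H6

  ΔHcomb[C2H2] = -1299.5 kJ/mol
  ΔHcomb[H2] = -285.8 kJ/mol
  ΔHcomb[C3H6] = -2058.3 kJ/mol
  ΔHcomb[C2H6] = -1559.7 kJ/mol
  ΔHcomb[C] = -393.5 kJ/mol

ΔHrxn = -36.9 kJ/mol

With combustion enthalpies, reactants minus products:
= [2·(-1559.7) + 1·(-1299.5)] − [3·(-393.5) + 4·(-285.8) + 1·(-2058.3)]
= -36.9 kJ/mol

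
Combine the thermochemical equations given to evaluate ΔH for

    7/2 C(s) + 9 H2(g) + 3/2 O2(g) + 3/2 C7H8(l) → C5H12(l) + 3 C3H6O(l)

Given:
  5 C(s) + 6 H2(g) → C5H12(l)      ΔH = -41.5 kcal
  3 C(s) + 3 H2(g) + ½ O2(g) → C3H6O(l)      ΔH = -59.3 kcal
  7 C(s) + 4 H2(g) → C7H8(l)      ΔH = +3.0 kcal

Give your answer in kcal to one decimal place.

ΔH = -223.9 kcal

equation 1 as written (C5H12(l) already on the product side): -41.5 kcal
equation 2 × 3 (scale by 3 for the 3 C3H6O(l)): (3)·(-59.3) = -177.9 kcal
equation 3 reversed and × 3/2 (reverse to put C7H8(l) on the reactant side; scale by 3/2 for the 3/2 C7H8(l)): (-3/2)·(+3.0) = -4.5 kcal
Combining the equations, ΔH = (-41.5) + (-177.9) + (-4.5) = -223.9 kcal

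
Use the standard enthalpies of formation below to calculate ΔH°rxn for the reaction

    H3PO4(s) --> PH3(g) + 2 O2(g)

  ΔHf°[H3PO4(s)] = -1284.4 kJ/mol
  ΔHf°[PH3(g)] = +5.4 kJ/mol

Products: 1·(+5.4) + 2·(+0.0) = +5.4
Reactants: 1·(-1284.4) = -1284.4
ΔH°rxn = (+5.4) − (-1284.4) = 1289.8 kJ/mol

ΔH°rxn = 1289.8 kJ/mol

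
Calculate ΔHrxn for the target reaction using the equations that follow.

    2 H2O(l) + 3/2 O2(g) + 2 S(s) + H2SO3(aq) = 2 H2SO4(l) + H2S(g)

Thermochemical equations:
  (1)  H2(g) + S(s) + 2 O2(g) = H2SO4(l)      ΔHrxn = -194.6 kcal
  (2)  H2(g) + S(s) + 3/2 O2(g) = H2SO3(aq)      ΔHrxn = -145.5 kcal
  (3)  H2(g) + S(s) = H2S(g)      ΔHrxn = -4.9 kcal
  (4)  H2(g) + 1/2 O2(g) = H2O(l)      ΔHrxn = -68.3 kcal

ΔHrxn = -112.0 kcal

(1) × 2 (scale by 2 for the 2 H2SO4(l)): (2)·(-194.6) = -389.2 kcal
(2) reversed (reverse to put H2SO3(aq) on the reactant side): +145.5 kcal
(3) as written (H2S(g) already on the product side): -4.9 kcal
(4) reversed and × 2 (reverse to put H2O(l) on the reactant side; ×2 to match 2 H2O(l) in the target): (-2)·(-68.3) = +136.6 kcal
ΔHrxn = (-389.2) + (+145.5) + (-4.9) + (+136.6) = -112.0 kcal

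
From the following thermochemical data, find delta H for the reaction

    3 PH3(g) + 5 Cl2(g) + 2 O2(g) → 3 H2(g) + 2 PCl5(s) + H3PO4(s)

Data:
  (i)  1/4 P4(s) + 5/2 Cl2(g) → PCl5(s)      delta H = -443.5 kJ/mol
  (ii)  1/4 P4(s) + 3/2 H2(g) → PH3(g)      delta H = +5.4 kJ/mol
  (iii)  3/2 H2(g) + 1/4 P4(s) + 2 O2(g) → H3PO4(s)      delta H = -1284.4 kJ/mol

(i) × 2 (×2 to match 2 PCl5(s) in the target): (2)·(-443.5) = -887.0 kJ/mol
(ii) reversed and × 3 (PH3(g) must end up as a reactant; ×3 to match 3 PH3(g) in the target): (-3)·(+5.4) = -16.2 kJ/mol
(iii) as written (H3PO4(s) already on the product side): -1284.4 kJ/mol
Since enthalpy is a state function, delta H = (2)·(-443.5) + (-3)·(+5.4) + (1)·(-1284.4) = -2187.6 kJ/mol

delta H = -2187.6 kJ/mol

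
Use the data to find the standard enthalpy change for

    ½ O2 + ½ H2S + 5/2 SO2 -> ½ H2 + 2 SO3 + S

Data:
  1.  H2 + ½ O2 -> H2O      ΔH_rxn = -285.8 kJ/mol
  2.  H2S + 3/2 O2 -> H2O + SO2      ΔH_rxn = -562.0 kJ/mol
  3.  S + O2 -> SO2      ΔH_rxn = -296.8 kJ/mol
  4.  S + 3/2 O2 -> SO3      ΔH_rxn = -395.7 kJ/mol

ΔH_rxn = -39.1 kJ/mol

eq. 1 reversed and × 1/2 (H2 must end up as a product; ×1/2 to match 1/2 H2 in the target): (-1/2)·(-285.8) = +142.9 kJ/mol
eq. 2 × 1/2 (×1/2 to match 1/2 H2S in the target): (1/2)·(-562.0) = -281.0 kJ/mol
eq. 3 reversed and × 3: (-3)·(-296.8) = +890.4 kJ/mol
eq. 4 × 2 (×2 to match 2 SO3 in the target): (2)·(-395.7) = -791.4 kJ/mol
Combining the equations, ΔH_rxn = (+142.9) + (-281.0) + (+890.4) + (-791.4) = -39.1 kJ/mol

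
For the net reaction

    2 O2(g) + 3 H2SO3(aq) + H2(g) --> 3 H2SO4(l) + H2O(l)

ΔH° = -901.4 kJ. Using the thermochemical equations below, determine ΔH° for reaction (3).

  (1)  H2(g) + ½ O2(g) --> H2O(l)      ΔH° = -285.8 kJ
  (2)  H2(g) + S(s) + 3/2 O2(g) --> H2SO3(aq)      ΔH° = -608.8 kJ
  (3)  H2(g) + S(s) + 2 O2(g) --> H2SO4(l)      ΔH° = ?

ΔH° = -814.0 kJ

(1) as written: -285.8 kJ
(2) reversed and × 3: (-3)·(-608.8) = +1826.4 kJ
(3) × 3: contributes 3·x
-901.4 = (-285.8) + (+1826.4) + 3·x
x = (-901.4 − (+1540.6)) / (3) = -814.0 kJ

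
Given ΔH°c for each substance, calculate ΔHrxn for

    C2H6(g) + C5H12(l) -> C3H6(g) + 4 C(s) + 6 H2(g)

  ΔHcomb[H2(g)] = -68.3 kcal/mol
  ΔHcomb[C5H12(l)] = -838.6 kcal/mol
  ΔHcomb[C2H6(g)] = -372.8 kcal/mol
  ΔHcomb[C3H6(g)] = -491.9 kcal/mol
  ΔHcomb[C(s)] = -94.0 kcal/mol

With combustion enthalpies, reactants minus products:
= [1·(-372.8) + 1·(-838.6)] − [1·(-491.9) + 4·(-94.0) + 6·(-68.3)]
= 66.3 kcal/mol

ΔHrxn = 66.3 kcal/mol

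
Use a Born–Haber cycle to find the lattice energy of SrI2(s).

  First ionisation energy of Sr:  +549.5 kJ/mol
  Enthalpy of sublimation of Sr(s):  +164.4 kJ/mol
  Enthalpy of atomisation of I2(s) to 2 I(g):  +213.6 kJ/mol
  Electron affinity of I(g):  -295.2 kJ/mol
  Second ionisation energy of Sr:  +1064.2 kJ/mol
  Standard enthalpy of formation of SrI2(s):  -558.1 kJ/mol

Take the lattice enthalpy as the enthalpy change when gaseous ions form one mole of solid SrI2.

U = -1959.4 kJ/mol

ΔHf° = 1·ΔHsub + 1·(ΣIE) + 1·D(I2) + 2·EA + U
-558.1 = 1·(+164.4) + 1·(+1613.7) + 1·(+213.6) + 2·(-295.2) + U
U = -558.1 − (+1401.3) = -1959.4 kJ/mol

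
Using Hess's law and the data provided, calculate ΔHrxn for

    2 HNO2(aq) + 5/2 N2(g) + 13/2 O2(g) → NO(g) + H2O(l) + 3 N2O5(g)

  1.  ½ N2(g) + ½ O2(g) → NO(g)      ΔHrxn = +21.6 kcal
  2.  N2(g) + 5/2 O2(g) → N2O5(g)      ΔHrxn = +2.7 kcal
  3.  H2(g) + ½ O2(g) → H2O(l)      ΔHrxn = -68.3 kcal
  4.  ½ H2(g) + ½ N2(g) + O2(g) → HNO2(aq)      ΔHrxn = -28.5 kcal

eq. 1 as written: +21.6 kcal
eq. 2 × 3: (3)·(+2.7) = +8.1 kcal
eq. 3 as written: -68.3 kcal
eq. 4 reversed and × 2: (-2)·(-28.5) = +57.0 kcal
ΔHrxn = (+21.6) + (+8.1) + (-68.3) + (+57.0) = 18.4 kcal

ΔHrxn = 18.4 kcal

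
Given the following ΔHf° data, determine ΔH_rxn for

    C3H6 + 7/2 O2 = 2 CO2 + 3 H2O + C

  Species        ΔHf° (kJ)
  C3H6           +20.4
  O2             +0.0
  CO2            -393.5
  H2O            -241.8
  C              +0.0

Products: 2·(-393.5) + 3·(-241.8) + 1·(+0.0) = -1512.4
Reactants: 1·(+20.4) + 7/2·(+0.0) = +20.4
ΔH_rxn = (-1512.4) − (+20.4) = -1532.8 kJ

ΔH_rxn = -1532.8 kJ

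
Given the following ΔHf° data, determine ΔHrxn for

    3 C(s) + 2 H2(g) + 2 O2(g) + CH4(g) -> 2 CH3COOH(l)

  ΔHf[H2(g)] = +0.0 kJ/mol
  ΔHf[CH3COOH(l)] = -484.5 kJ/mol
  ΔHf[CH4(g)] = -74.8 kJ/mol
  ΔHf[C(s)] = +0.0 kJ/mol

ΔHrxn = -894.2 kJ/mol

Products: 2·(-484.5) = -969.0
Reactants: 3·(+0.0) + 2·(+0.0) + 2·(+0.0) + 1·(-74.8) = -74.8
ΔHrxn = (-969.0) − (-74.8) = -894.2 kJ/mol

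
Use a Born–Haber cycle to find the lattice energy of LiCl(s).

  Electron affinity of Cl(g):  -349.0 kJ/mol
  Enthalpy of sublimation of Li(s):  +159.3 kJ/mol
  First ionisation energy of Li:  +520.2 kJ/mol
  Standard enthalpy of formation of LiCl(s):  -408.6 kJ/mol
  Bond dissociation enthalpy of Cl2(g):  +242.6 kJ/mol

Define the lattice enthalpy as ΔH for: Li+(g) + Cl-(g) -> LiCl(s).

ΔHf° = 1·ΔHsub + 1·(ΣIE) + 1/2·D(Cl2) + 1·EA + U
-408.6 = 1·(+159.3) + 1·(+520.2) + 1/2·(+242.6) + 1·(-349.0) + U
U = -408.6 − (+451.8) = -860.4 kJ/mol

U = -860.4 kJ/mol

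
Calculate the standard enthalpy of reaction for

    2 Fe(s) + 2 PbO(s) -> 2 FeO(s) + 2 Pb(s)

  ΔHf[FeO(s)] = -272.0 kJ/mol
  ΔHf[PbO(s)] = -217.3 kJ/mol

ΔHrxn = -109.4 kJ/mol

Products: 2·(-272.0) + 2·(+0.0) = -544.0
Reactants: 2·(+0.0) + 2·(-217.3) = -434.6
ΔHrxn = (-544.0) − (-434.6) = -109.4 kJ/mol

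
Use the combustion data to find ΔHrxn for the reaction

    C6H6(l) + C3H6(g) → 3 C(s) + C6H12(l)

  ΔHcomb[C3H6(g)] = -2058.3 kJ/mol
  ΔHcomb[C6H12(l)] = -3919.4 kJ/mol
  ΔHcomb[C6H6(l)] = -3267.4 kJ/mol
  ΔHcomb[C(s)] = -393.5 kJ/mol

ΔHrxn = -225.8 kJ/mol

Using ΔH = Σ nΔHc°(reactants) − Σ nΔHc°(products):
= [1·(-3267.4) + 1·(-2058.3)] − [3·(-393.5) + 1·(-3919.4)]
= -225.8 kJ/mol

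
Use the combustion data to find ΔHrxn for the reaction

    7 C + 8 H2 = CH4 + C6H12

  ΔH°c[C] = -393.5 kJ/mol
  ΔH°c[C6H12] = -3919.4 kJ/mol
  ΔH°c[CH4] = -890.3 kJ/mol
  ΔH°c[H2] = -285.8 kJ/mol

Using ΔH = Σ nΔHc°(reactants) − Σ nΔHc°(products):
= [7·(-393.5) + 8·(-285.8)] − [1·(-890.3) + 1·(-3919.4)]
= -231.2 kJ/mol

ΔHrxn = -231.2 kJ/mol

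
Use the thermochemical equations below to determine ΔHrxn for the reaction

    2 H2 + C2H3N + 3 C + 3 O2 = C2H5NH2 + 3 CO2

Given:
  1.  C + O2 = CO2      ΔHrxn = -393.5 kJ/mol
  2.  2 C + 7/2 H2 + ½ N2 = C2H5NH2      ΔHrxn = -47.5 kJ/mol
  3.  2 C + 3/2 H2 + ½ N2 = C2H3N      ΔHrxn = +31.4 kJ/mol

eq. 1 × 3: (3)·(-393.5) = -1180.5 kJ/mol
eq. 2 as written: -47.5 kJ/mol
eq. 3 reversed: -31.4 kJ/mol
Combining the equations, ΔHrxn = (3)·(-393.5) + (1)·(-47.5) + (-1)·(+31.4) = -1259.4 kJ/mol

ΔHrxn = -1259.4 kJ/mol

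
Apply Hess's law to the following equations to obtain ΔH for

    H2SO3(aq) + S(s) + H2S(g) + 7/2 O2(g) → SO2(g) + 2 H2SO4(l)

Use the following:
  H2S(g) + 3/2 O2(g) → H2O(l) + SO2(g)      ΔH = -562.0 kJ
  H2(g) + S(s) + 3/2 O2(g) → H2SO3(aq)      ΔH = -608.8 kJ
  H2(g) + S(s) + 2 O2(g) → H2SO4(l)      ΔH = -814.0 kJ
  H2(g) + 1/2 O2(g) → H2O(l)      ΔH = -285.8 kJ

ΔH = -1295.4 kJ

equation 1 as written: -562.0 kJ
equation 2 reversed: +608.8 kJ
equation 3 × 2: (2)·(-814.0) = -1628.0 kJ
equation 4 reversed: +285.8 kJ
Summing the manipulated equations, ΔH = (-562.0) + (+608.8) + (-1628.0) + (+285.8) = -1295.4 kJ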